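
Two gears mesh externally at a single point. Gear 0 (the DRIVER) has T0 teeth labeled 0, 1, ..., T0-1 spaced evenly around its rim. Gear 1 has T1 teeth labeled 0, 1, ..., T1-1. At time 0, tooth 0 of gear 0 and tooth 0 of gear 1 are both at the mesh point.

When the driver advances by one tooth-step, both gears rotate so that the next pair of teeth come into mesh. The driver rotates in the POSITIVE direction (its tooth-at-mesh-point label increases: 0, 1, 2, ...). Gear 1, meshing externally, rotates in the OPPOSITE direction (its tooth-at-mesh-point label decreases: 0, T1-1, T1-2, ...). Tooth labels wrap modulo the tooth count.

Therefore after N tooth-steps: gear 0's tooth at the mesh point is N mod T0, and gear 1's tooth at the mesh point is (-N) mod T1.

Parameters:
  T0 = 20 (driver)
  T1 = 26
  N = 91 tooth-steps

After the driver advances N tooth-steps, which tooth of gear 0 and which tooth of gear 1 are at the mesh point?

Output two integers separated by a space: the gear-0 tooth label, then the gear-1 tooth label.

Gear 0 (driver, T0=20): tooth at mesh = N mod T0
  91 = 4 * 20 + 11, so 91 mod 20 = 11
  gear 0 tooth = 11
Gear 1 (driven, T1=26): tooth at mesh = (-N) mod T1
  91 = 3 * 26 + 13, so 91 mod 26 = 13
  (-91) mod 26 = (-13) mod 26 = 26 - 13 = 13
Mesh after 91 steps: gear-0 tooth 11 meets gear-1 tooth 13

Answer: 11 13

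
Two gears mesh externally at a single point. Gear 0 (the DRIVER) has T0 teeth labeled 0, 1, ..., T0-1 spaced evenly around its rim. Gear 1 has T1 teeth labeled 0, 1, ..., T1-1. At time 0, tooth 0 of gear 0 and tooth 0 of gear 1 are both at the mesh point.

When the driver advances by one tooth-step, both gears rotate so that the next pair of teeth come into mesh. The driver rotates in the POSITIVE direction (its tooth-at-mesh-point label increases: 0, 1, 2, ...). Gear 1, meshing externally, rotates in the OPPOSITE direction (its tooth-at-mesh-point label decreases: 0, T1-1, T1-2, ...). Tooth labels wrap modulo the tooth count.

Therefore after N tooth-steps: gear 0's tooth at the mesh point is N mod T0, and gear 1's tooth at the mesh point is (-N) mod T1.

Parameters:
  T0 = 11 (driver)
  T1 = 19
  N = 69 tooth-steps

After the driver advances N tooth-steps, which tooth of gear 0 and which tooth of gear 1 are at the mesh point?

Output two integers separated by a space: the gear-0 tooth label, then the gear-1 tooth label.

Gear 0 (driver, T0=11): tooth at mesh = N mod T0
  69 = 6 * 11 + 3, so 69 mod 11 = 3
  gear 0 tooth = 3
Gear 1 (driven, T1=19): tooth at mesh = (-N) mod T1
  69 = 3 * 19 + 12, so 69 mod 19 = 12
  (-69) mod 19 = (-12) mod 19 = 19 - 12 = 7
Mesh after 69 steps: gear-0 tooth 3 meets gear-1 tooth 7

Answer: 3 7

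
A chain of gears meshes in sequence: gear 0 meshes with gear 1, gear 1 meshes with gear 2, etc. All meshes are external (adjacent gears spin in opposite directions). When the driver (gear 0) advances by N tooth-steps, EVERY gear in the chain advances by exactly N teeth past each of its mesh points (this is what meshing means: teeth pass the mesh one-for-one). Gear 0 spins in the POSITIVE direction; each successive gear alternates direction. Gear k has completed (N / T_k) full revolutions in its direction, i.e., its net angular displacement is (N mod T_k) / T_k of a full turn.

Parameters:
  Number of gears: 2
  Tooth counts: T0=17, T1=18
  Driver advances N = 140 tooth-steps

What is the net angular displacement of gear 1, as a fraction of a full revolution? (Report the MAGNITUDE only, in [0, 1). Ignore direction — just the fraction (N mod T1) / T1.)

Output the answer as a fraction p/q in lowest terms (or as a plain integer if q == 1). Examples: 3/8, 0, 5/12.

Answer: 7/9

Derivation:
Chain of 2 gears, tooth counts: [17, 18]
  gear 0: T0=17, direction=positive, advance = 140 mod 17 = 4 teeth = 4/17 turn
  gear 1: T1=18, direction=negative, advance = 140 mod 18 = 14 teeth = 14/18 turn
Gear 1: 140 mod 18 = 14
Fraction = 14 / 18 = 7/9 (gcd(14,18)=2) = 7/9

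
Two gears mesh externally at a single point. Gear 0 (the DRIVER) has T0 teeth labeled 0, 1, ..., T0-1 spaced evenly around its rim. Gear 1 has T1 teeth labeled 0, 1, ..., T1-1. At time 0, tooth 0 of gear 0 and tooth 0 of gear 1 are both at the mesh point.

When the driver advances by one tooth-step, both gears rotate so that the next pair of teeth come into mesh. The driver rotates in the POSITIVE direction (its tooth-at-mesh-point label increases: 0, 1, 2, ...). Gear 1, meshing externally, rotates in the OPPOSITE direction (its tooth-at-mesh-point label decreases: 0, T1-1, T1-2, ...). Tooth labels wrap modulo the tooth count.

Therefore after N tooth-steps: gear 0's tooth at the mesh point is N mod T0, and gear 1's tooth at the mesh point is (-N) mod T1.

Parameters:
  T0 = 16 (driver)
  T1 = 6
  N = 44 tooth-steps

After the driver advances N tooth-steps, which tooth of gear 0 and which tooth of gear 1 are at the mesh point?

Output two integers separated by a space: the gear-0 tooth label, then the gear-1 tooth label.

Gear 0 (driver, T0=16): tooth at mesh = N mod T0
  44 = 2 * 16 + 12, so 44 mod 16 = 12
  gear 0 tooth = 12
Gear 1 (driven, T1=6): tooth at mesh = (-N) mod T1
  44 = 7 * 6 + 2, so 44 mod 6 = 2
  (-44) mod 6 = (-2) mod 6 = 6 - 2 = 4
Mesh after 44 steps: gear-0 tooth 12 meets gear-1 tooth 4

Answer: 12 4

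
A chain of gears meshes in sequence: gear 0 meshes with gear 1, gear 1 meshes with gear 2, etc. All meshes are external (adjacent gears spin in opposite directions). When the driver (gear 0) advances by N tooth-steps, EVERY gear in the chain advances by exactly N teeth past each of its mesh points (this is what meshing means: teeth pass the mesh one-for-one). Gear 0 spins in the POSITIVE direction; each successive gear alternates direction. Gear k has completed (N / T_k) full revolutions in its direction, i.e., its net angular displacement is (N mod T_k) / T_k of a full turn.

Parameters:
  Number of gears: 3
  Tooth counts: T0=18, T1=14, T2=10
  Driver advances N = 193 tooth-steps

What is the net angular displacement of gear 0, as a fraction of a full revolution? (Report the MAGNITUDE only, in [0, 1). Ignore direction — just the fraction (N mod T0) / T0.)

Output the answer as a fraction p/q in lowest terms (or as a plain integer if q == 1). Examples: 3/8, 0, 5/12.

Chain of 3 gears, tooth counts: [18, 14, 10]
  gear 0: T0=18, direction=positive, advance = 193 mod 18 = 13 teeth = 13/18 turn
  gear 1: T1=14, direction=negative, advance = 193 mod 14 = 11 teeth = 11/14 turn
  gear 2: T2=10, direction=positive, advance = 193 mod 10 = 3 teeth = 3/10 turn
Gear 0: 193 mod 18 = 13
Fraction = 13 / 18 = 13/18 (gcd(13,18)=1) = 13/18

Answer: 13/18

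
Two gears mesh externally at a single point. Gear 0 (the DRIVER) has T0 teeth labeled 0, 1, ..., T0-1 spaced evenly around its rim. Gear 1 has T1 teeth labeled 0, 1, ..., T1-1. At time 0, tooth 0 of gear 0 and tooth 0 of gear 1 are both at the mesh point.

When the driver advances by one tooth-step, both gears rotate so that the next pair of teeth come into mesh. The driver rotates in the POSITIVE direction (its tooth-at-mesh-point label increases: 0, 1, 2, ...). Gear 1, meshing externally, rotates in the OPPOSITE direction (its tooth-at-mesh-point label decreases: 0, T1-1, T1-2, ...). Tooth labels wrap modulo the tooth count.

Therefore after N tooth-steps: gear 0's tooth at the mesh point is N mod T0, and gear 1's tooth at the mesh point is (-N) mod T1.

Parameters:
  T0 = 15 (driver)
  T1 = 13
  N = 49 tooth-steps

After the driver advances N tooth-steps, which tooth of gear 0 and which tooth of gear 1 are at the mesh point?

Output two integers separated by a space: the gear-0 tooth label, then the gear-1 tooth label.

Gear 0 (driver, T0=15): tooth at mesh = N mod T0
  49 = 3 * 15 + 4, so 49 mod 15 = 4
  gear 0 tooth = 4
Gear 1 (driven, T1=13): tooth at mesh = (-N) mod T1
  49 = 3 * 13 + 10, so 49 mod 13 = 10
  (-49) mod 13 = (-10) mod 13 = 13 - 10 = 3
Mesh after 49 steps: gear-0 tooth 4 meets gear-1 tooth 3

Answer: 4 3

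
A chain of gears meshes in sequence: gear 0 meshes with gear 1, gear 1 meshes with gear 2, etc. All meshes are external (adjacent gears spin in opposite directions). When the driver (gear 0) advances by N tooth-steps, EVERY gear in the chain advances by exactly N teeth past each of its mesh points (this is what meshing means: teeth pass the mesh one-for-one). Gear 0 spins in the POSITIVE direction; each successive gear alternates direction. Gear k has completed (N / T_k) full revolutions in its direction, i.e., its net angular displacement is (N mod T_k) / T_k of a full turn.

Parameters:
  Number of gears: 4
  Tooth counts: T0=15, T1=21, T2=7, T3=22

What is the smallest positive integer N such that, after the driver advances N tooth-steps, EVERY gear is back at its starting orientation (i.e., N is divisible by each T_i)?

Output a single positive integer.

Gear k returns to start when N is a multiple of T_k.
All gears at start simultaneously when N is a common multiple of [15, 21, 7, 22]; the smallest such N is lcm(15, 21, 7, 22).
Start: lcm = T0 = 15
Fold in T1=21: gcd(15, 21) = 3; lcm(15, 21) = 15 * 21 / 3 = 315 / 3 = 105
Fold in T2=7: gcd(105, 7) = 7; lcm(105, 7) = 105 * 7 / 7 = 735 / 7 = 105
Fold in T3=22: gcd(105, 22) = 1; lcm(105, 22) = 105 * 22 / 1 = 2310 / 1 = 2310
Full cycle length = 2310

Answer: 2310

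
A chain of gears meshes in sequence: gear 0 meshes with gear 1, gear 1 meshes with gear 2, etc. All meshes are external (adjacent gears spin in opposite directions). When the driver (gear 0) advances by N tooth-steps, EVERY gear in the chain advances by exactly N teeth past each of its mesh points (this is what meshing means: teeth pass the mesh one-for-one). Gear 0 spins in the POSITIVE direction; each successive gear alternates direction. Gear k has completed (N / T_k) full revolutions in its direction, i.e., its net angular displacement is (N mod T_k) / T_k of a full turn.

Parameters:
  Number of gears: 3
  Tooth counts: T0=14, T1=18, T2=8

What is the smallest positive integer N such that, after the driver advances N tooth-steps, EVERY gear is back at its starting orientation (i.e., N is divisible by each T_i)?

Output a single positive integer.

Gear k returns to start when N is a multiple of T_k.
All gears at start simultaneously when N is a common multiple of [14, 18, 8]; the smallest such N is lcm(14, 18, 8).
Start: lcm = T0 = 14
Fold in T1=18: gcd(14, 18) = 2; lcm(14, 18) = 14 * 18 / 2 = 252 / 2 = 126
Fold in T2=8: gcd(126, 8) = 2; lcm(126, 8) = 126 * 8 / 2 = 1008 / 2 = 504
Full cycle length = 504

Answer: 504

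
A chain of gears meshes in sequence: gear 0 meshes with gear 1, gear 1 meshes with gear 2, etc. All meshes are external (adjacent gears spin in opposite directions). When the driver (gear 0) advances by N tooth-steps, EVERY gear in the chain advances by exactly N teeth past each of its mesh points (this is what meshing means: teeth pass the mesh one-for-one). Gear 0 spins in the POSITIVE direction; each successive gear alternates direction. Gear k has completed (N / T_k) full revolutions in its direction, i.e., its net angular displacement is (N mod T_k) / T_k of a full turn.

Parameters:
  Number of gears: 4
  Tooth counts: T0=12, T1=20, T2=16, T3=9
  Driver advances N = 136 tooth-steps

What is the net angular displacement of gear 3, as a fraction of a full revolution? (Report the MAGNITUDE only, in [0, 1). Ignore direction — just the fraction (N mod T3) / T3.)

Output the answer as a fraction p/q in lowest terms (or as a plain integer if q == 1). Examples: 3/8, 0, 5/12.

Answer: 1/9

Derivation:
Chain of 4 gears, tooth counts: [12, 20, 16, 9]
  gear 0: T0=12, direction=positive, advance = 136 mod 12 = 4 teeth = 4/12 turn
  gear 1: T1=20, direction=negative, advance = 136 mod 20 = 16 teeth = 16/20 turn
  gear 2: T2=16, direction=positive, advance = 136 mod 16 = 8 teeth = 8/16 turn
  gear 3: T3=9, direction=negative, advance = 136 mod 9 = 1 teeth = 1/9 turn
Gear 3: 136 mod 9 = 1
Fraction = 1 / 9 = 1/9 (gcd(1,9)=1) = 1/9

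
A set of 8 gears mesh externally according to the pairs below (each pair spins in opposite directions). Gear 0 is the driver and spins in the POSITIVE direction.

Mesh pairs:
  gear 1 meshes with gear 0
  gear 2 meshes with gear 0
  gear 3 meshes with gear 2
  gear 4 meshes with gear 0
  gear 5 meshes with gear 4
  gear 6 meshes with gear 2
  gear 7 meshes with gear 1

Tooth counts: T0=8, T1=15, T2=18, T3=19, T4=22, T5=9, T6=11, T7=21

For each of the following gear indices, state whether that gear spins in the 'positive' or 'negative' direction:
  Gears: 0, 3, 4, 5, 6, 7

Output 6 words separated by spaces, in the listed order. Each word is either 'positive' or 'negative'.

Answer: positive positive negative positive positive positive

Derivation:
Gear 0 (driver): positive (depth 0)
  gear 1: meshes with gear 0 -> depth 1 -> negative (opposite of gear 0)
  gear 2: meshes with gear 0 -> depth 1 -> negative (opposite of gear 0)
  gear 3: meshes with gear 2 -> depth 2 -> positive (opposite of gear 2)
  gear 4: meshes with gear 0 -> depth 1 -> negative (opposite of gear 0)
  gear 5: meshes with gear 4 -> depth 2 -> positive (opposite of gear 4)
  gear 6: meshes with gear 2 -> depth 2 -> positive (opposite of gear 2)
  gear 7: meshes with gear 1 -> depth 2 -> positive (opposite of gear 1)
Queried indices 0, 3, 4, 5, 6, 7 -> positive, positive, negative, positive, positive, positive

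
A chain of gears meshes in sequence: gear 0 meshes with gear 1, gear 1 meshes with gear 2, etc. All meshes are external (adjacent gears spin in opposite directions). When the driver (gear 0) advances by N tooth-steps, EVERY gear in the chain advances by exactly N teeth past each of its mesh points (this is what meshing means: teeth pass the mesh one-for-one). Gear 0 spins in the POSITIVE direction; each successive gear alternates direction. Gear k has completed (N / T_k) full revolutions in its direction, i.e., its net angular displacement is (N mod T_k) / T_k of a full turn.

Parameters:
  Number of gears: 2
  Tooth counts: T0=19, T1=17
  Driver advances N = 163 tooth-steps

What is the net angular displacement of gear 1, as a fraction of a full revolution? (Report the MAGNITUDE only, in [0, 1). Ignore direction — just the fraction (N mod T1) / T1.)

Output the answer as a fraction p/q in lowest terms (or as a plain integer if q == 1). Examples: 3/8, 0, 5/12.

Answer: 10/17

Derivation:
Chain of 2 gears, tooth counts: [19, 17]
  gear 0: T0=19, direction=positive, advance = 163 mod 19 = 11 teeth = 11/19 turn
  gear 1: T1=17, direction=negative, advance = 163 mod 17 = 10 teeth = 10/17 turn
Gear 1: 163 mod 17 = 10
Fraction = 10 / 17 = 10/17 (gcd(10,17)=1) = 10/17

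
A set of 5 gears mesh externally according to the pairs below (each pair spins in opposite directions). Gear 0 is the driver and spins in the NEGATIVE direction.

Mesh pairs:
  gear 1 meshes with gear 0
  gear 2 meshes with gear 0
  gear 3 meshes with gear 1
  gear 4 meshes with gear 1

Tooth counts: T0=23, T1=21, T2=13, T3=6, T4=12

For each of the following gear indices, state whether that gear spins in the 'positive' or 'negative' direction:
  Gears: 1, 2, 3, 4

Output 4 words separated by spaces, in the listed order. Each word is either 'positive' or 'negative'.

Gear 0 (driver): negative (depth 0)
  gear 1: meshes with gear 0 -> depth 1 -> positive (opposite of gear 0)
  gear 2: meshes with gear 0 -> depth 1 -> positive (opposite of gear 0)
  gear 3: meshes with gear 1 -> depth 2 -> negative (opposite of gear 1)
  gear 4: meshes with gear 1 -> depth 2 -> negative (opposite of gear 1)
Queried indices 1, 2, 3, 4 -> positive, positive, negative, negative

Answer: positive positive negative negative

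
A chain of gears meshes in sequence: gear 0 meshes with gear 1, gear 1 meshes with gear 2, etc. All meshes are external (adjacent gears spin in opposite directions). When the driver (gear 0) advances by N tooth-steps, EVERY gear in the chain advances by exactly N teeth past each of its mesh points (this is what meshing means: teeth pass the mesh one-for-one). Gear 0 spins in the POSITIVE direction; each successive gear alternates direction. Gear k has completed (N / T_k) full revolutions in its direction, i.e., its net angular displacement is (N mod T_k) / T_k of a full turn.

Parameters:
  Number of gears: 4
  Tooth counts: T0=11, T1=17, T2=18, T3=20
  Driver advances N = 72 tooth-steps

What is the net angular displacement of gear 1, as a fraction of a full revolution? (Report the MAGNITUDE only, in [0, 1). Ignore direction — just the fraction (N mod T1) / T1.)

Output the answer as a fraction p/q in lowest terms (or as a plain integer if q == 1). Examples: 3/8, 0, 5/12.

Chain of 4 gears, tooth counts: [11, 17, 18, 20]
  gear 0: T0=11, direction=positive, advance = 72 mod 11 = 6 teeth = 6/11 turn
  gear 1: T1=17, direction=negative, advance = 72 mod 17 = 4 teeth = 4/17 turn
  gear 2: T2=18, direction=positive, advance = 72 mod 18 = 0 teeth = 0/18 turn
  gear 3: T3=20, direction=negative, advance = 72 mod 20 = 12 teeth = 12/20 turn
Gear 1: 72 mod 17 = 4
Fraction = 4 / 17 = 4/17 (gcd(4,17)=1) = 4/17

Answer: 4/17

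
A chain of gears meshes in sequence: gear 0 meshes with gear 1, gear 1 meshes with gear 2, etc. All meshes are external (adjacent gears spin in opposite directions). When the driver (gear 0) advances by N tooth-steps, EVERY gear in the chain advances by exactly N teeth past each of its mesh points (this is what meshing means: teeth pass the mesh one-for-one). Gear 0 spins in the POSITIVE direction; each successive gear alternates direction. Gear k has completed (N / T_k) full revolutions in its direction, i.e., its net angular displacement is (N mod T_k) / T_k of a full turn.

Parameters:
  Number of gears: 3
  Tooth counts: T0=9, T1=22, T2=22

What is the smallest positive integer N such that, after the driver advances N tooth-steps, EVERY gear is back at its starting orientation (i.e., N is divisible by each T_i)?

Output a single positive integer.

Gear k returns to start when N is a multiple of T_k.
All gears at start simultaneously when N is a common multiple of [9, 22, 22]; the smallest such N is lcm(9, 22, 22).
Start: lcm = T0 = 9
Fold in T1=22: gcd(9, 22) = 1; lcm(9, 22) = 9 * 22 / 1 = 198 / 1 = 198
Fold in T2=22: gcd(198, 22) = 22; lcm(198, 22) = 198 * 22 / 22 = 4356 / 22 = 198
Full cycle length = 198

Answer: 198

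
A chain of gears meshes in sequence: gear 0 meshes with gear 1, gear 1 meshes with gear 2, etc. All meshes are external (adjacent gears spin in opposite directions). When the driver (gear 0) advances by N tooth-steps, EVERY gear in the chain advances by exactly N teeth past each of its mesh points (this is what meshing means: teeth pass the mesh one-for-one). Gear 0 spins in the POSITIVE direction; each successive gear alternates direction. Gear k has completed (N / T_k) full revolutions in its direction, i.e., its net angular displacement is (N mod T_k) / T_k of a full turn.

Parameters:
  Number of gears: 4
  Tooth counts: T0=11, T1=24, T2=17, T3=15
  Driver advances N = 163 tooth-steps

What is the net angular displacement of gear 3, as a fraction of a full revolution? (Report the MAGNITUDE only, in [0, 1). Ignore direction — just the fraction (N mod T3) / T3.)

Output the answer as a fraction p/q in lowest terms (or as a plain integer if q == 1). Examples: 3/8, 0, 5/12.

Answer: 13/15

Derivation:
Chain of 4 gears, tooth counts: [11, 24, 17, 15]
  gear 0: T0=11, direction=positive, advance = 163 mod 11 = 9 teeth = 9/11 turn
  gear 1: T1=24, direction=negative, advance = 163 mod 24 = 19 teeth = 19/24 turn
  gear 2: T2=17, direction=positive, advance = 163 mod 17 = 10 teeth = 10/17 turn
  gear 3: T3=15, direction=negative, advance = 163 mod 15 = 13 teeth = 13/15 turn
Gear 3: 163 mod 15 = 13
Fraction = 13 / 15 = 13/15 (gcd(13,15)=1) = 13/15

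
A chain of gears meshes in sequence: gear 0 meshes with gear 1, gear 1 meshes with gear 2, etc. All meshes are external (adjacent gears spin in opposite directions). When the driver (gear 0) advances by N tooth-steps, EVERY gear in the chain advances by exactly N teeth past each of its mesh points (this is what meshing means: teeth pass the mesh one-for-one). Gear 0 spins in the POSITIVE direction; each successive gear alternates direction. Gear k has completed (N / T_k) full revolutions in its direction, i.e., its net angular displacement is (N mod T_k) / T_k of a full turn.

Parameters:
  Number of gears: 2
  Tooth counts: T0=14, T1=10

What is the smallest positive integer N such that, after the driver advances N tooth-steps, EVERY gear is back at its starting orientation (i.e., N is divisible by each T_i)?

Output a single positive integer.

Answer: 70

Derivation:
Gear k returns to start when N is a multiple of T_k.
All gears at start simultaneously when N is a common multiple of [14, 10]; the smallest such N is lcm(14, 10).
Start: lcm = T0 = 14
Fold in T1=10: gcd(14, 10) = 2; lcm(14, 10) = 14 * 10 / 2 = 140 / 2 = 70
Full cycle length = 70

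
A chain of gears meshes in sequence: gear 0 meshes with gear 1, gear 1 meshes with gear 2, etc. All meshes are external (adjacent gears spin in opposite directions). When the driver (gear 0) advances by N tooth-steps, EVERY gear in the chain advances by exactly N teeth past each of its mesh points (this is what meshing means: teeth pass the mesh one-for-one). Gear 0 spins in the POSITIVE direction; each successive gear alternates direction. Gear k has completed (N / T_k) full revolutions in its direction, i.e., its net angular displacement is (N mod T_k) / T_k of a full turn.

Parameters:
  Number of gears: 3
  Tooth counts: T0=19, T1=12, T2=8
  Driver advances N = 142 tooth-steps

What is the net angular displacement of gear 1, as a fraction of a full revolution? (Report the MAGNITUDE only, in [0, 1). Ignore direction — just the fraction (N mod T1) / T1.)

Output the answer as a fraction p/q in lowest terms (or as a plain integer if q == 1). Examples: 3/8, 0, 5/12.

Answer: 5/6

Derivation:
Chain of 3 gears, tooth counts: [19, 12, 8]
  gear 0: T0=19, direction=positive, advance = 142 mod 19 = 9 teeth = 9/19 turn
  gear 1: T1=12, direction=negative, advance = 142 mod 12 = 10 teeth = 10/12 turn
  gear 2: T2=8, direction=positive, advance = 142 mod 8 = 6 teeth = 6/8 turn
Gear 1: 142 mod 12 = 10
Fraction = 10 / 12 = 5/6 (gcd(10,12)=2) = 5/6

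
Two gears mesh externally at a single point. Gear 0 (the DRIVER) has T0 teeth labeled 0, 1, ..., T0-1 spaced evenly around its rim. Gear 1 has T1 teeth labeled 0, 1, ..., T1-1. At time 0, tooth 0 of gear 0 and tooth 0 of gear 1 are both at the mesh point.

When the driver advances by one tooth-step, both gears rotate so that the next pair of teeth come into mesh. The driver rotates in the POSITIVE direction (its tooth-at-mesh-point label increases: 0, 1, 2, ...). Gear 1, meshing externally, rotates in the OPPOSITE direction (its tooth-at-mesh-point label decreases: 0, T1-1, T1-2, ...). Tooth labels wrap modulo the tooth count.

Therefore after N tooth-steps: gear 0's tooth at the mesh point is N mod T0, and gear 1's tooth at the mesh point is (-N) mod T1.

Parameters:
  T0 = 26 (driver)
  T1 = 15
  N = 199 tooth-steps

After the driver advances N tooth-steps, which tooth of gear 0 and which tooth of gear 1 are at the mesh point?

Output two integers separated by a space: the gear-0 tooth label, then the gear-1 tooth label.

Gear 0 (driver, T0=26): tooth at mesh = N mod T0
  199 = 7 * 26 + 17, so 199 mod 26 = 17
  gear 0 tooth = 17
Gear 1 (driven, T1=15): tooth at mesh = (-N) mod T1
  199 = 13 * 15 + 4, so 199 mod 15 = 4
  (-199) mod 15 = (-4) mod 15 = 15 - 4 = 11
Mesh after 199 steps: gear-0 tooth 17 meets gear-1 tooth 11

Answer: 17 11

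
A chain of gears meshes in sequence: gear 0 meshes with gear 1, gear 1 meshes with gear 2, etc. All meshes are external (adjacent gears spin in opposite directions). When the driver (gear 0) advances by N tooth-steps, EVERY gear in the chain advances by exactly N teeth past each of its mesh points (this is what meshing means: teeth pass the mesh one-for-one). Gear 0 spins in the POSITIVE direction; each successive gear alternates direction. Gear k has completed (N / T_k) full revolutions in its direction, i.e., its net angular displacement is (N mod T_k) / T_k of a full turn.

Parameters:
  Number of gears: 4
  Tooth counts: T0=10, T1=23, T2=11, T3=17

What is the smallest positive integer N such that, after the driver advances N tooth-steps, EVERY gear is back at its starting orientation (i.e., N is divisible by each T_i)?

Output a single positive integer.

Answer: 43010

Derivation:
Gear k returns to start when N is a multiple of T_k.
All gears at start simultaneously when N is a common multiple of [10, 23, 11, 17]; the smallest such N is lcm(10, 23, 11, 17).
Start: lcm = T0 = 10
Fold in T1=23: gcd(10, 23) = 1; lcm(10, 23) = 10 * 23 / 1 = 230 / 1 = 230
Fold in T2=11: gcd(230, 11) = 1; lcm(230, 11) = 230 * 11 / 1 = 2530 / 1 = 2530
Fold in T3=17: gcd(2530, 17) = 1; lcm(2530, 17) = 2530 * 17 / 1 = 43010 / 1 = 43010
Full cycle length = 43010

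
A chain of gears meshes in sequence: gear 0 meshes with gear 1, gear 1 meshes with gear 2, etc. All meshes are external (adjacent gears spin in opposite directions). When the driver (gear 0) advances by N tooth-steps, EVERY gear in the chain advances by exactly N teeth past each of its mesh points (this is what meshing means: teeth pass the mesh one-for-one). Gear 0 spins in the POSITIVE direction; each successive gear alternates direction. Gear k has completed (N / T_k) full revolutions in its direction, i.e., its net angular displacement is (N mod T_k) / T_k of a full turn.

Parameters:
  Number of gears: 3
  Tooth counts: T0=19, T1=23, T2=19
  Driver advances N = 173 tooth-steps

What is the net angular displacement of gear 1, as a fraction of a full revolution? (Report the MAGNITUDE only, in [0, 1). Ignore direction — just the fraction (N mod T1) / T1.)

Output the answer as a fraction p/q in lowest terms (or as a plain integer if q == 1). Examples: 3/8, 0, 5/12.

Chain of 3 gears, tooth counts: [19, 23, 19]
  gear 0: T0=19, direction=positive, advance = 173 mod 19 = 2 teeth = 2/19 turn
  gear 1: T1=23, direction=negative, advance = 173 mod 23 = 12 teeth = 12/23 turn
  gear 2: T2=19, direction=positive, advance = 173 mod 19 = 2 teeth = 2/19 turn
Gear 1: 173 mod 23 = 12
Fraction = 12 / 23 = 12/23 (gcd(12,23)=1) = 12/23

Answer: 12/23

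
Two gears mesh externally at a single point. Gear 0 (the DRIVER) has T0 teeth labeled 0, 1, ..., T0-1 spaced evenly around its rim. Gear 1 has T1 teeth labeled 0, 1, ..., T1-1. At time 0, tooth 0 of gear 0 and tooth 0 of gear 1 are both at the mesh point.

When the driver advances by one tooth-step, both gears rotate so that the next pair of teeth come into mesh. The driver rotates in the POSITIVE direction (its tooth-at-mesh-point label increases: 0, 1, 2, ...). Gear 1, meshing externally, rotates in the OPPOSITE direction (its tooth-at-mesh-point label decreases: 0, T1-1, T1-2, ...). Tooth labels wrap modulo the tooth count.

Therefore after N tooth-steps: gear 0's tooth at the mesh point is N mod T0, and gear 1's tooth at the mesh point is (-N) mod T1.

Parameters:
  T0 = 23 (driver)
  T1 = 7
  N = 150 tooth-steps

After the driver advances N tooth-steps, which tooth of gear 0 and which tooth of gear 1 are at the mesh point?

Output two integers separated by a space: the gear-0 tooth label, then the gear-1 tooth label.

Gear 0 (driver, T0=23): tooth at mesh = N mod T0
  150 = 6 * 23 + 12, so 150 mod 23 = 12
  gear 0 tooth = 12
Gear 1 (driven, T1=7): tooth at mesh = (-N) mod T1
  150 = 21 * 7 + 3, so 150 mod 7 = 3
  (-150) mod 7 = (-3) mod 7 = 7 - 3 = 4
Mesh after 150 steps: gear-0 tooth 12 meets gear-1 tooth 4

Answer: 12 4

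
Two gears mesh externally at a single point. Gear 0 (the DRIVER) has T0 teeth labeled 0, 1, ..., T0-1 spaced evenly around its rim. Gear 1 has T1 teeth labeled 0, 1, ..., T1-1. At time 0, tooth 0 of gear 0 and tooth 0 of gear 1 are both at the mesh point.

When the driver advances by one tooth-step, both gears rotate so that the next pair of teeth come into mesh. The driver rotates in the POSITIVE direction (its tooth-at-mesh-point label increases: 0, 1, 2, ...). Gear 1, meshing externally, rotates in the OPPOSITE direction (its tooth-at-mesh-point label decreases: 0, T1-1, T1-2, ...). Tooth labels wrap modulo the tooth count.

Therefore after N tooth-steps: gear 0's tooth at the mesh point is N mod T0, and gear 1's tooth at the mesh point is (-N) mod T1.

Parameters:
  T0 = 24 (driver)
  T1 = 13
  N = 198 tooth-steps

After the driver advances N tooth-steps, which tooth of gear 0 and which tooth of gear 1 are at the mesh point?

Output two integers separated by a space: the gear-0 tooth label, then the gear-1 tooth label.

Gear 0 (driver, T0=24): tooth at mesh = N mod T0
  198 = 8 * 24 + 6, so 198 mod 24 = 6
  gear 0 tooth = 6
Gear 1 (driven, T1=13): tooth at mesh = (-N) mod T1
  198 = 15 * 13 + 3, so 198 mod 13 = 3
  (-198) mod 13 = (-3) mod 13 = 13 - 3 = 10
Mesh after 198 steps: gear-0 tooth 6 meets gear-1 tooth 10

Answer: 6 10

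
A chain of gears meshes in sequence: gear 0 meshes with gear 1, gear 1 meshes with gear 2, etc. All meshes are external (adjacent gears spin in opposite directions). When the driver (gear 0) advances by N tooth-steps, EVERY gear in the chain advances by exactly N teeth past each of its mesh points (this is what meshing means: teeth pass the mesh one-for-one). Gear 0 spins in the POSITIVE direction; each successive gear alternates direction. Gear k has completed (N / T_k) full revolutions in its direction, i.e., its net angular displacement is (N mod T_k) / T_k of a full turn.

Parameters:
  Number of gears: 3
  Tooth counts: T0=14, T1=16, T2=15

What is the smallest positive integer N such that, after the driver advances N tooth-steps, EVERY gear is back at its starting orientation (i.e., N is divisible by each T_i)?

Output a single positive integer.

Answer: 1680

Derivation:
Gear k returns to start when N is a multiple of T_k.
All gears at start simultaneously when N is a common multiple of [14, 16, 15]; the smallest such N is lcm(14, 16, 15).
Start: lcm = T0 = 14
Fold in T1=16: gcd(14, 16) = 2; lcm(14, 16) = 14 * 16 / 2 = 224 / 2 = 112
Fold in T2=15: gcd(112, 15) = 1; lcm(112, 15) = 112 * 15 / 1 = 1680 / 1 = 1680
Full cycle length = 1680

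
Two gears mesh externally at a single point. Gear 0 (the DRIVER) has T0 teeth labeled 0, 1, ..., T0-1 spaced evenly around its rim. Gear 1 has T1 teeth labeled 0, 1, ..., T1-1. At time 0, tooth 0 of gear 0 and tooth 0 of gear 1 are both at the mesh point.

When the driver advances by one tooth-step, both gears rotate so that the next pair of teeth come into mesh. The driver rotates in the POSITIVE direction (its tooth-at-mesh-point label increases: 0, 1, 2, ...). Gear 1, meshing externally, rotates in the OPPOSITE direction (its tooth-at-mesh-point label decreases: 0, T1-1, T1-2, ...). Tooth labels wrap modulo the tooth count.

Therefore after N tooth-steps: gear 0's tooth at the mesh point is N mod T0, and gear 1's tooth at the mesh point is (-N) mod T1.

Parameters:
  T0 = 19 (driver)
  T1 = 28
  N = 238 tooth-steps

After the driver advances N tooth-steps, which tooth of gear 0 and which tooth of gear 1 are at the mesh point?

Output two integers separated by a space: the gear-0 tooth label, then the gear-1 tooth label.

Answer: 10 14

Derivation:
Gear 0 (driver, T0=19): tooth at mesh = N mod T0
  238 = 12 * 19 + 10, so 238 mod 19 = 10
  gear 0 tooth = 10
Gear 1 (driven, T1=28): tooth at mesh = (-N) mod T1
  238 = 8 * 28 + 14, so 238 mod 28 = 14
  (-238) mod 28 = (-14) mod 28 = 28 - 14 = 14
Mesh after 238 steps: gear-0 tooth 10 meets gear-1 tooth 14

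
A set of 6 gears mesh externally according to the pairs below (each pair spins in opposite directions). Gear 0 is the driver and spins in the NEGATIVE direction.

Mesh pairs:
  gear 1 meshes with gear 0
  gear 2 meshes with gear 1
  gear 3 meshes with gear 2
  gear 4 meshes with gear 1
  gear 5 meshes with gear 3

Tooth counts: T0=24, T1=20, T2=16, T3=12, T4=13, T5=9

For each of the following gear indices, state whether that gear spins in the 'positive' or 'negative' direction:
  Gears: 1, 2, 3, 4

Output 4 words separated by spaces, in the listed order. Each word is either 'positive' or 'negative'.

Answer: positive negative positive negative

Derivation:
Gear 0 (driver): negative (depth 0)
  gear 1: meshes with gear 0 -> depth 1 -> positive (opposite of gear 0)
  gear 2: meshes with gear 1 -> depth 2 -> negative (opposite of gear 1)
  gear 3: meshes with gear 2 -> depth 3 -> positive (opposite of gear 2)
  gear 4: meshes with gear 1 -> depth 2 -> negative (opposite of gear 1)
  gear 5: meshes with gear 3 -> depth 4 -> negative (opposite of gear 3)
Queried indices 1, 2, 3, 4 -> positive, negative, positive, negative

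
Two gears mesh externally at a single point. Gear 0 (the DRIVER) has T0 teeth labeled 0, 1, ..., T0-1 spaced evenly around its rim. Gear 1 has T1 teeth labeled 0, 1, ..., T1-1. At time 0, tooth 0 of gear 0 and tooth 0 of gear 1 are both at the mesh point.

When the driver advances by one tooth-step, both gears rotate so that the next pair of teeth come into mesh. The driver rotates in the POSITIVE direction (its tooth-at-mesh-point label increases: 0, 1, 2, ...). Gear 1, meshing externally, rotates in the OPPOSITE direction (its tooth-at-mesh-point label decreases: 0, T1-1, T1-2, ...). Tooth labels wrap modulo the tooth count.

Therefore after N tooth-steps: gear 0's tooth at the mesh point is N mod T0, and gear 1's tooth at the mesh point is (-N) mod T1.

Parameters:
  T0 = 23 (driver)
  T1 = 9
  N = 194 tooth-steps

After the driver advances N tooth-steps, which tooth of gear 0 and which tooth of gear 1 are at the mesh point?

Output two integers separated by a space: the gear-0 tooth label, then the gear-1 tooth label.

Answer: 10 4

Derivation:
Gear 0 (driver, T0=23): tooth at mesh = N mod T0
  194 = 8 * 23 + 10, so 194 mod 23 = 10
  gear 0 tooth = 10
Gear 1 (driven, T1=9): tooth at mesh = (-N) mod T1
  194 = 21 * 9 + 5, so 194 mod 9 = 5
  (-194) mod 9 = (-5) mod 9 = 9 - 5 = 4
Mesh after 194 steps: gear-0 tooth 10 meets gear-1 tooth 4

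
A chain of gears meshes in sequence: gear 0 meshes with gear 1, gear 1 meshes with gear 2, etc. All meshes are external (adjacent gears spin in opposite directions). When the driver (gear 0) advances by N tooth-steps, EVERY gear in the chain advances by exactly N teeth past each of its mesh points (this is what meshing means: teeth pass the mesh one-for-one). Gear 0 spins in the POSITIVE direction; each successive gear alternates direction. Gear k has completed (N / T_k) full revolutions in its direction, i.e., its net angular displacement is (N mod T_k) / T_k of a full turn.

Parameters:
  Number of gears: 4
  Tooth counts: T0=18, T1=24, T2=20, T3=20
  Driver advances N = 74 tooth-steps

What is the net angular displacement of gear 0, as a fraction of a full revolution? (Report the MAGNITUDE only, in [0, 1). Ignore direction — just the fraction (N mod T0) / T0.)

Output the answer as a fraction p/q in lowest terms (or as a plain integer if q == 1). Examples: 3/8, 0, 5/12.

Answer: 1/9

Derivation:
Chain of 4 gears, tooth counts: [18, 24, 20, 20]
  gear 0: T0=18, direction=positive, advance = 74 mod 18 = 2 teeth = 2/18 turn
  gear 1: T1=24, direction=negative, advance = 74 mod 24 = 2 teeth = 2/24 turn
  gear 2: T2=20, direction=positive, advance = 74 mod 20 = 14 teeth = 14/20 turn
  gear 3: T3=20, direction=negative, advance = 74 mod 20 = 14 teeth = 14/20 turn
Gear 0: 74 mod 18 = 2
Fraction = 2 / 18 = 1/9 (gcd(2,18)=2) = 1/9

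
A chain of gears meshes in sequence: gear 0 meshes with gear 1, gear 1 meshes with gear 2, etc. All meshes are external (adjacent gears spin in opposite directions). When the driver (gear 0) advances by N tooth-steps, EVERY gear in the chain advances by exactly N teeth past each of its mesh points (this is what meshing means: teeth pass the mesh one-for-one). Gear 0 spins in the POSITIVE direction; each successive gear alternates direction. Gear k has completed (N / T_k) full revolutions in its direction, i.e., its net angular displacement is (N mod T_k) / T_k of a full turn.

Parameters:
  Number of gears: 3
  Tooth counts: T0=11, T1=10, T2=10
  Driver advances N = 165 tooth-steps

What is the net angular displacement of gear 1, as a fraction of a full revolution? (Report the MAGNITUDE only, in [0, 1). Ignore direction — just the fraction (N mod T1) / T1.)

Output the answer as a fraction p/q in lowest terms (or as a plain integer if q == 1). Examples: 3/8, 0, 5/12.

Chain of 3 gears, tooth counts: [11, 10, 10]
  gear 0: T0=11, direction=positive, advance = 165 mod 11 = 0 teeth = 0/11 turn
  gear 1: T1=10, direction=negative, advance = 165 mod 10 = 5 teeth = 5/10 turn
  gear 2: T2=10, direction=positive, advance = 165 mod 10 = 5 teeth = 5/10 turn
Gear 1: 165 mod 10 = 5
Fraction = 5 / 10 = 1/2 (gcd(5,10)=5) = 1/2

Answer: 1/2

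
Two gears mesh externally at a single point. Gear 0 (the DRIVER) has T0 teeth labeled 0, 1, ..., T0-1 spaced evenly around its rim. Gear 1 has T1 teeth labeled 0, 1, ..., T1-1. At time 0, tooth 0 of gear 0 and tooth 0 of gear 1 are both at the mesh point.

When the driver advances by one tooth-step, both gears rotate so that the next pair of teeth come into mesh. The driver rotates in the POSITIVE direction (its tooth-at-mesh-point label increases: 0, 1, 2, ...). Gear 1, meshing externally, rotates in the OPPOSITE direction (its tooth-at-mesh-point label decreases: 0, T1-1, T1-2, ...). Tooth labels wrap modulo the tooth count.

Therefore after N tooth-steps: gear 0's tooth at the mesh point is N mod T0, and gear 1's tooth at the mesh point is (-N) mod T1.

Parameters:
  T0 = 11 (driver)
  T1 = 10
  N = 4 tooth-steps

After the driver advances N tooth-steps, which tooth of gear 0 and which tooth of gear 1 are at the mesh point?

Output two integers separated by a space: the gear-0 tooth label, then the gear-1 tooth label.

Gear 0 (driver, T0=11): tooth at mesh = N mod T0
  4 = 0 * 11 + 4, so 4 mod 11 = 4
  gear 0 tooth = 4
Gear 1 (driven, T1=10): tooth at mesh = (-N) mod T1
  4 = 0 * 10 + 4, so 4 mod 10 = 4
  (-4) mod 10 = (-4) mod 10 = 10 - 4 = 6
Mesh after 4 steps: gear-0 tooth 4 meets gear-1 tooth 6

Answer: 4 6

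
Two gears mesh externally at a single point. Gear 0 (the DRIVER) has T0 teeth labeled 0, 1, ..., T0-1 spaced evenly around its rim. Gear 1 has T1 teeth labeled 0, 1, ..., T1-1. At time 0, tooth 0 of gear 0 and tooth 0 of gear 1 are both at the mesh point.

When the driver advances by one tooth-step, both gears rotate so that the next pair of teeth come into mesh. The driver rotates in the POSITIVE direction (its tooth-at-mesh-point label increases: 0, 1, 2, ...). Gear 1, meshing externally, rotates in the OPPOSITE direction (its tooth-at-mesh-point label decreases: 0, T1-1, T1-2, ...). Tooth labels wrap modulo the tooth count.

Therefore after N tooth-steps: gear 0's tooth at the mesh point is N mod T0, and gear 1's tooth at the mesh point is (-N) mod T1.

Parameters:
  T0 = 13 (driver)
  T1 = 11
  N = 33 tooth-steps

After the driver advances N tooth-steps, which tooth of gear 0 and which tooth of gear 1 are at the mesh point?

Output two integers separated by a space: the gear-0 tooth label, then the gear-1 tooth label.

Gear 0 (driver, T0=13): tooth at mesh = N mod T0
  33 = 2 * 13 + 7, so 33 mod 13 = 7
  gear 0 tooth = 7
Gear 1 (driven, T1=11): tooth at mesh = (-N) mod T1
  33 = 3 * 11 + 0, so 33 mod 11 = 0
  (-33) mod 11 = 0
Mesh after 33 steps: gear-0 tooth 7 meets gear-1 tooth 0

Answer: 7 0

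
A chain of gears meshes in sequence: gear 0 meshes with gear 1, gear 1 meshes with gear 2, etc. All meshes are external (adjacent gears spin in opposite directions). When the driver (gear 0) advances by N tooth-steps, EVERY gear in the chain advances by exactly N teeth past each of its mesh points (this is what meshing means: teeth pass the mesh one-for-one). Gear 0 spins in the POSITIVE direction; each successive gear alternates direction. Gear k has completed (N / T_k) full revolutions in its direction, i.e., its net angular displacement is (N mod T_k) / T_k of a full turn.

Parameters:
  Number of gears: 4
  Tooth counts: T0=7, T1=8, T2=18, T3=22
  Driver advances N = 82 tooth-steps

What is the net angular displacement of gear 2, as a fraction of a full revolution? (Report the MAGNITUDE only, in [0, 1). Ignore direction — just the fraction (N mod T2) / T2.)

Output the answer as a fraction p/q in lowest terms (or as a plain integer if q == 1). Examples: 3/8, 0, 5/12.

Chain of 4 gears, tooth counts: [7, 8, 18, 22]
  gear 0: T0=7, direction=positive, advance = 82 mod 7 = 5 teeth = 5/7 turn
  gear 1: T1=8, direction=negative, advance = 82 mod 8 = 2 teeth = 2/8 turn
  gear 2: T2=18, direction=positive, advance = 82 mod 18 = 10 teeth = 10/18 turn
  gear 3: T3=22, direction=negative, advance = 82 mod 22 = 16 teeth = 16/22 turn
Gear 2: 82 mod 18 = 10
Fraction = 10 / 18 = 5/9 (gcd(10,18)=2) = 5/9

Answer: 5/9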